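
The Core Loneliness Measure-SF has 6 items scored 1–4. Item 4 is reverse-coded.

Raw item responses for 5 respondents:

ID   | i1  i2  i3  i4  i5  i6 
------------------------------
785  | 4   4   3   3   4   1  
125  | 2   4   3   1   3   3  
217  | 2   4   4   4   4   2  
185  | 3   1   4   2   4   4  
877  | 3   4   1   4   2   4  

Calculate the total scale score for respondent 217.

Respondent 217 raw: 2, 4, 4, 4, 4, 2.
Reverse-coded (reverse-coded value = 5 − response):
  item 1: 2
  item 2: 4
  item 3: 4
  item 4: 5 − 4 = 1
  item 5: 4
  item 6: 2
Sum = 2 + 4 + 4 + 1 + 4 + 2 = 17

17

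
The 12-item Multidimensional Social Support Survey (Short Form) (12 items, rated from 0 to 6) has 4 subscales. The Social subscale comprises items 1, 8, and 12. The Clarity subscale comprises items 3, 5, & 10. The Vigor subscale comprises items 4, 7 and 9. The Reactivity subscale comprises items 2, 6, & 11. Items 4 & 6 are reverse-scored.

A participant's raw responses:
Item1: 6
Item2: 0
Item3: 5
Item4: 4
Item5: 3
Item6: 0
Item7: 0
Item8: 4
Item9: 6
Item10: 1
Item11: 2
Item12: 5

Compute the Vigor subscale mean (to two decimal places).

2.67

Vigor items: 4, 7, 9.
Of these, item 4 is reverse-scored; on a 0–6 scale, reversed = 6 − raw.
  item 4: 6 − 4 = 2
  item 7: 0
  item 9: 6
Sum = 2 + 0 + 6 = 8
Mean = 8 / 3 = 2.67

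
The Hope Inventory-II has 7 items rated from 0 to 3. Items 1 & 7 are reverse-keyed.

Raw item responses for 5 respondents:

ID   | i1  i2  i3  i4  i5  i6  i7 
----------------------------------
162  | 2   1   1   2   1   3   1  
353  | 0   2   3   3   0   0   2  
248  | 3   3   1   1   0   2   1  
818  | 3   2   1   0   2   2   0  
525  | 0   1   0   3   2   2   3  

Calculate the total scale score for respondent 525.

Respondent 525 raw: 0, 1, 0, 3, 2, 2, 3.
Reverse-coded (on a 0–3 scale, reversed = 3 − raw):
  item 1: 3 − 0 = 3
  item 2: 1
  item 3: 0
  item 4: 3
  item 5: 2
  item 6: 2
  item 7: 3 − 3 = 0
Sum = 3 + 1 + 0 + 3 + 2 + 2 + 0 = 11

11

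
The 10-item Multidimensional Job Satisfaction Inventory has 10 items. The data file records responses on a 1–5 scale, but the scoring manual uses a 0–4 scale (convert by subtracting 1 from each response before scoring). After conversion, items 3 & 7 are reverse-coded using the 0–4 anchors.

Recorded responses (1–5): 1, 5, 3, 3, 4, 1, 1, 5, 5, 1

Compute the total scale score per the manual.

Convert to 0–4: 0, 4, 2, 2, 3, 0, 0, 4, 4, 0
Reverse-coded (reverse-coded value = 4 − response):
  item 3: 4 − 2 = 2
  item 7: 4 − 0 = 4
Scored: 0, 4, 2, 2, 3, 0, 4, 4, 4, 0
Total = 23

23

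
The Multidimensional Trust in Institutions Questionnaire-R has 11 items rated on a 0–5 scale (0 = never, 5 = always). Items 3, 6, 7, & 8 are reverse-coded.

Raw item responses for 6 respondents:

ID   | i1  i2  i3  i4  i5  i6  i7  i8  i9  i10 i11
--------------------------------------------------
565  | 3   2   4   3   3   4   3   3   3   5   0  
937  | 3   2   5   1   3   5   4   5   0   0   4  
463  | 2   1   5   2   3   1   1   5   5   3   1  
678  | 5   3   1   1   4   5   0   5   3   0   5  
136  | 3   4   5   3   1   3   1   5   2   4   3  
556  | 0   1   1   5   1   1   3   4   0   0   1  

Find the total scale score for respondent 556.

Respondent 556 raw: 0, 1, 1, 5, 1, 1, 3, 4, 0, 0, 1.
Reverse-coded (reversed = (0+5) − raw = 5 − raw):
  item 1: 0
  item 2: 1
  item 3: 5 − 1 = 4
  item 4: 5
  item 5: 1
  item 6: 5 − 1 = 4
  item 7: 5 − 3 = 2
  item 8: 5 − 4 = 1
  item 9: 0
  item 10: 0
  item 11: 1
Sum = 0 + 1 + 4 + 5 + 1 + 4 + 2 + 1 + 0 + 0 + 1 = 19

19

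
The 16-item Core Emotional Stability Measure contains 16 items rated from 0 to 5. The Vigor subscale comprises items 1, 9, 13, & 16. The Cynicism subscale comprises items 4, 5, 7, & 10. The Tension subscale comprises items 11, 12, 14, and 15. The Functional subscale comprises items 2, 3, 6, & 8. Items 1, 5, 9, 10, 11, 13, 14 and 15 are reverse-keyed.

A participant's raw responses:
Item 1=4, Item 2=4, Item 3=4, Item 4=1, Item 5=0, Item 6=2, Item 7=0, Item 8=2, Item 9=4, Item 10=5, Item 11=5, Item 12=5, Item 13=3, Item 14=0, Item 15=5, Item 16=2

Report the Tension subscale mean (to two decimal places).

2.50

Tension items: 11, 12, 14, 15.
Of these, items 11, 14 and 15 are reverse-keyed; on a 0–5 scale, reversed = 5 − raw.
  item 11: 5 − 5 = 0
  item 12: 5
  item 14: 5 − 0 = 5
  item 15: 5 − 5 = 0
Sum = 0 + 5 + 5 + 0 = 10
Mean = 10 / 4 = 2.50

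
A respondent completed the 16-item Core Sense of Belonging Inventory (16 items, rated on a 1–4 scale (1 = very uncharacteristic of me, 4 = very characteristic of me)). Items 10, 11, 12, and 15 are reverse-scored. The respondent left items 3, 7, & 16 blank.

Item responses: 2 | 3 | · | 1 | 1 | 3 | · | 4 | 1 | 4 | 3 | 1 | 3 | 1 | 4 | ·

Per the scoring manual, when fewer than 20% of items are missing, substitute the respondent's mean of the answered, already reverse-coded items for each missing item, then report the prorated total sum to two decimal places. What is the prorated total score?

33.23

Reverse-coded (reverse-coded value = 5 − response):
  item 10: 5 − 4 = 1
  item 11: 5 − 3 = 2
  item 12: 5 − 1 = 4
  item 15: 5 − 4 = 1
Completed scored items (13 of 16): 2, 3, 1, 1, 3, 4, 1, 1, 2, 4, 3, 1, 1; sum = 27.
Person mean = 27 / 13 ≈ 2.0769
Prorated total = (27 / 13) × 16 = 33.23 (to 2 dp)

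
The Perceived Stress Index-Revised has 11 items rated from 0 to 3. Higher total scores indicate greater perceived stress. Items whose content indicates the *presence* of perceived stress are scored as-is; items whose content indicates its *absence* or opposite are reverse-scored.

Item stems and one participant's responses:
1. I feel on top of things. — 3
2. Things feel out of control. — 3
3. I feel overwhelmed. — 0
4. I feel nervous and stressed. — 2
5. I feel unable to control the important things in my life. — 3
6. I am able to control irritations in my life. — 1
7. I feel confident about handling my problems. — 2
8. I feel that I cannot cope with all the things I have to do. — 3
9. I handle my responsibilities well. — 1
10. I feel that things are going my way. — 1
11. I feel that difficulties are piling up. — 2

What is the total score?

Items 1, 6, 7, 9, 10 describe the absence/opposite of perceived stress → reverse-score.
reversed = (0+3) − raw = 3 − raw.
  item 1: 3 − 3 = 0
  item 2: 3
  item 3: 0
  item 4: 2
  item 5: 3
  item 6: 3 − 1 = 2
  item 7: 3 − 2 = 1
  item 8: 3
  item 9: 3 − 1 = 2
  item 10: 3 − 1 = 2
  item 11: 2
Total = 0 + 3 + 0 + 2 + 3 + 2 + 1 + 3 + 2 + 2 + 2 = 20

20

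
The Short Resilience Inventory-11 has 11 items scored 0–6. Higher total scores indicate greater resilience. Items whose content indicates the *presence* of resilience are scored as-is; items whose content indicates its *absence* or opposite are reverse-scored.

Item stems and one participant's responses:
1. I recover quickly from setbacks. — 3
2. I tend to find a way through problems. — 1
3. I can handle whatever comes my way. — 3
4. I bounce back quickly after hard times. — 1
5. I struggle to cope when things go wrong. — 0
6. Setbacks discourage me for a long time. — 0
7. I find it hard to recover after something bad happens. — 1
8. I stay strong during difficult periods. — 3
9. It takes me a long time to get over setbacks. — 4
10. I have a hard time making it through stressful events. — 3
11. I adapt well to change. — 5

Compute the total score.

Items 5, 6, 7, 9, 10 describe the absence/opposite of resilience → reverse-score.
reverse-coded value = 6 − response.
  item 1: 3
  item 2: 1
  item 3: 3
  item 4: 1
  item 5: 6 − 0 = 6
  item 6: 6 − 0 = 6
  item 7: 6 − 1 = 5
  item 8: 3
  item 9: 6 − 4 = 2
  item 10: 6 − 3 = 3
  item 11: 5
Total = 3 + 1 + 3 + 1 + 6 + 6 + 5 + 3 + 2 + 3 + 5 = 38

38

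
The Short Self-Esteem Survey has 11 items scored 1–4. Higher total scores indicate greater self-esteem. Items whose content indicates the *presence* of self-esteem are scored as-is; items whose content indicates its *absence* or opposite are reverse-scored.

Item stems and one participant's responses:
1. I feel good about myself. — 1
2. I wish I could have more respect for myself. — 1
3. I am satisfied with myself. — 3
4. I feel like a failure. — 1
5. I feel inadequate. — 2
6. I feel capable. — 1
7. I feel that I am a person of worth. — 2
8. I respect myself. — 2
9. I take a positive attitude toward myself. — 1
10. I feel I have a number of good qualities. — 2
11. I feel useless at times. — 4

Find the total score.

24

Items 2, 4, 5, 11 describe the absence/opposite of self-esteem → reverse-score.
reverse-coded value = 5 − response.
  item 1: 1
  item 2: 5 − 1 = 4
  item 3: 3
  item 4: 5 − 1 = 4
  item 5: 5 − 2 = 3
  item 6: 1
  item 7: 2
  item 8: 2
  item 9: 1
  item 10: 2
  item 11: 5 − 4 = 1
Total = 1 + 4 + 3 + 4 + 3 + 1 + 2 + 2 + 1 + 2 + 1 = 24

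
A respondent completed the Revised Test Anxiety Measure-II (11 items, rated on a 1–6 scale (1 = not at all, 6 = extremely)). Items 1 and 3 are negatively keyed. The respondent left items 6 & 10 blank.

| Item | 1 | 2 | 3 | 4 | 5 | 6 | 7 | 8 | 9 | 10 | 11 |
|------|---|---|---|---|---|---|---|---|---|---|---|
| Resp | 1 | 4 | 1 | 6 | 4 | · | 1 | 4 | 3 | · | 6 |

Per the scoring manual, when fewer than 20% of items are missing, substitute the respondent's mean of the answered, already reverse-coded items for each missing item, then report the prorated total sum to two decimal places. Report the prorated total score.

48.89

Reverse-coded (on a 1–6 scale, reversed = 7 − raw):
  item 1: 7 − 1 = 6
  item 3: 7 − 1 = 6
Completed scored items (9 of 11): 6, 4, 6, 6, 4, 1, 4, 3, 6; sum = 40.
Person mean = 40 / 9 ≈ 4.4444
Prorated total = (40 / 9) × 11 = 48.89 (to 2 dp)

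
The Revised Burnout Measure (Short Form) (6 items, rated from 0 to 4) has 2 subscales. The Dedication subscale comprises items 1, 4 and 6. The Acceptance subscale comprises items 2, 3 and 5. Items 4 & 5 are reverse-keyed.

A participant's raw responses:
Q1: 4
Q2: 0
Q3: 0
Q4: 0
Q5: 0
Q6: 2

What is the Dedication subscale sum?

10

Dedication items: 1, 4, 6.
Of these, item 4 is reverse-keyed; reverse-coded value = 4 − response.
  item 1: 4
  item 4: 4 − 0 = 4
  item 6: 2
Sum = 4 + 4 + 2 = 10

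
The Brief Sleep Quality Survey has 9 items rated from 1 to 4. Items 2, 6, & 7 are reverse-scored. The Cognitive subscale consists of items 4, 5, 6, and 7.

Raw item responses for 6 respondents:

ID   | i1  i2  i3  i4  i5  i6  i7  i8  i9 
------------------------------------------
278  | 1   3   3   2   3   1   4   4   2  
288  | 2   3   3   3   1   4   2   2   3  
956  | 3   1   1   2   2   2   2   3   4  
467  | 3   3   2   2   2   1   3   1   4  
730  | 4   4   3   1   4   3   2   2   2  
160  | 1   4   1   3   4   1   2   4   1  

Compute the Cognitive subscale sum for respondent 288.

8

Respondent 288 raw: 2, 3, 3, 3, 1, 4, 2, 2, 3.
Cognitive items: 4, 5, 6, 7.
Reverse-coded (on a 1–4 scale, reversed = 5 − raw):
  item 4: 3
  item 5: 1
  item 6: 5 − 4 = 1
  item 7: 5 − 2 = 3
Sum = 3 + 1 + 1 + 3 = 8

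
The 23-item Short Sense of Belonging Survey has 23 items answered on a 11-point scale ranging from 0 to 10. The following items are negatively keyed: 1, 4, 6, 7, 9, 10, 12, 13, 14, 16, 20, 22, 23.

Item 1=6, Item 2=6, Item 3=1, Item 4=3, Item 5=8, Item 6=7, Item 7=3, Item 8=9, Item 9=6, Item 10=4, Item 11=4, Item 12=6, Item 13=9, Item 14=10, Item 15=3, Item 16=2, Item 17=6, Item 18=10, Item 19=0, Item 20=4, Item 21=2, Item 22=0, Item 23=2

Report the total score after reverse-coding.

117

Raw sum = 111. Negatively keyed items: 1, 4, 6, 7, 9, 10, 12, 13, 14, 16, 20, 22, 23; their raw sum = 62.
Each reversal replaces raw with 10 − raw, changing the total by 10 − 2·raw per item.
Total = 111 + 13·10 − 2·62 = 111 + 130 − 124 = 117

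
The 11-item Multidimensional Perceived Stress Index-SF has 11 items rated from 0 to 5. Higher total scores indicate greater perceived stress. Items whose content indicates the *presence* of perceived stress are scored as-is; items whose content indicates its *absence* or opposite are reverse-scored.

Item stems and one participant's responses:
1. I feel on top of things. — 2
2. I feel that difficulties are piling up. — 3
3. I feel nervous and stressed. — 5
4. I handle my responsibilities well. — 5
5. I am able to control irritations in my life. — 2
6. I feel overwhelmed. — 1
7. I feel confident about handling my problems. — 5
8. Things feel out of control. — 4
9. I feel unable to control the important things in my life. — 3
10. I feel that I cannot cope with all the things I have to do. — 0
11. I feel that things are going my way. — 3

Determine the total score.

Items 1, 4, 5, 7, 11 describe the absence/opposite of perceived stress → reverse-score.
reversed = (0+5) − raw = 5 − raw.
  item 1: 5 − 2 = 3
  item 2: 3
  item 3: 5
  item 4: 5 − 5 = 0
  item 5: 5 − 2 = 3
  item 6: 1
  item 7: 5 − 5 = 0
  item 8: 4
  item 9: 3
  item 10: 0
  item 11: 5 − 3 = 2
Total = 3 + 3 + 5 + 0 + 3 + 1 + 0 + 4 + 3 + 0 + 2 = 24

24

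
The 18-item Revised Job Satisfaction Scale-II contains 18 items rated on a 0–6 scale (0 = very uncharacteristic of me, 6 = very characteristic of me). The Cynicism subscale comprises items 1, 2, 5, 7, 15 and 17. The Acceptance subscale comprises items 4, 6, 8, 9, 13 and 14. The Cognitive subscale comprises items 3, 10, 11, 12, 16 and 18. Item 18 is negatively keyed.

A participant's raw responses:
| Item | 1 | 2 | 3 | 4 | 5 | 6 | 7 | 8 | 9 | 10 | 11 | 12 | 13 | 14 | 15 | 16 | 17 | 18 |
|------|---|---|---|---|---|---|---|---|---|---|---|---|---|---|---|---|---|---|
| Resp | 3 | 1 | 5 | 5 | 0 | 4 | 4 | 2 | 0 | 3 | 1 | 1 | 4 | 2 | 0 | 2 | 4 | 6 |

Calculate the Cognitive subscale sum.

Cognitive items: 3, 10, 11, 12, 16, 18.
Of these, item 18 is negatively keyed; reversed = (0+6) − raw = 6 − raw.
  item 3: 5
  item 10: 3
  item 11: 1
  item 12: 1
  item 16: 2
  item 18: 6 − 6 = 0
Sum = 5 + 3 + 1 + 1 + 2 + 0 = 12

12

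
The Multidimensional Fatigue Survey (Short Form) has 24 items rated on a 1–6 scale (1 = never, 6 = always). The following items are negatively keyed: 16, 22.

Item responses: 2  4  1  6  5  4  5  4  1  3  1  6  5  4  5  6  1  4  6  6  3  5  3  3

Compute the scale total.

85

Raw sum = 93. Negatively keyed items: 16, 22; their raw sum = 11.
Each reversal replaces raw with 7 − raw, changing the total by 7 − 2·raw per item.
Total = 93 + 2·7 − 2·11 = 93 + 14 − 22 = 85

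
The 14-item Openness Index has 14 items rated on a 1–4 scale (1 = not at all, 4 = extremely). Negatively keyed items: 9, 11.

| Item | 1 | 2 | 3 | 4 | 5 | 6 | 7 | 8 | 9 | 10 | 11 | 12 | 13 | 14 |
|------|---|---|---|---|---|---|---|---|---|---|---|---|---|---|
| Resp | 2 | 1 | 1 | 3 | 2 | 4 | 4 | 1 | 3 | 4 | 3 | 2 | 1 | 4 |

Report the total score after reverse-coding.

Raw sum = 35. Negatively keyed items: 9, 11; their raw sum = 6.
Each reversal replaces raw with 5 − raw, changing the total by 5 − 2·raw per item.
Total = 35 + 2·5 − 2·6 = 35 + 10 − 12 = 33

33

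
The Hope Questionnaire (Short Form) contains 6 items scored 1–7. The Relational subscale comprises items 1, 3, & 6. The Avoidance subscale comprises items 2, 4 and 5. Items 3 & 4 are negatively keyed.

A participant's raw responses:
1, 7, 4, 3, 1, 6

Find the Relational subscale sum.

Relational items: 1, 3, 6.
Of these, item 3 is negatively keyed; reverse-coded value = 8 − response.
  item 1: 1
  item 3: 8 − 4 = 4
  item 6: 6
Sum = 1 + 4 + 6 = 11

11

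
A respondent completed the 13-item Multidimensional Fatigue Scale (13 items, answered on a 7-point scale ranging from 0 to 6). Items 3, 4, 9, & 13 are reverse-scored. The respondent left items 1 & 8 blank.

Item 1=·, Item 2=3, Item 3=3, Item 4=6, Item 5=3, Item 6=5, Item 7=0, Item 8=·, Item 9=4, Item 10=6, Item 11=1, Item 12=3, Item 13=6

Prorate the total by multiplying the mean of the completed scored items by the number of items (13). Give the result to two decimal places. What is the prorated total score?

Reverse-coded (reversed = (0+6) − raw = 6 − raw):
  item 3: 6 − 3 = 3
  item 4: 6 − 6 = 0
  item 9: 6 − 4 = 2
  item 13: 6 − 6 = 0
Completed scored items (11 of 13): 3, 3, 0, 3, 5, 0, 2, 6, 1, 3, 0; sum = 26.
Person mean = 26 / 11 ≈ 2.3636
Prorated total = (26 / 11) × 13 = 30.73 (to 2 dp)

30.73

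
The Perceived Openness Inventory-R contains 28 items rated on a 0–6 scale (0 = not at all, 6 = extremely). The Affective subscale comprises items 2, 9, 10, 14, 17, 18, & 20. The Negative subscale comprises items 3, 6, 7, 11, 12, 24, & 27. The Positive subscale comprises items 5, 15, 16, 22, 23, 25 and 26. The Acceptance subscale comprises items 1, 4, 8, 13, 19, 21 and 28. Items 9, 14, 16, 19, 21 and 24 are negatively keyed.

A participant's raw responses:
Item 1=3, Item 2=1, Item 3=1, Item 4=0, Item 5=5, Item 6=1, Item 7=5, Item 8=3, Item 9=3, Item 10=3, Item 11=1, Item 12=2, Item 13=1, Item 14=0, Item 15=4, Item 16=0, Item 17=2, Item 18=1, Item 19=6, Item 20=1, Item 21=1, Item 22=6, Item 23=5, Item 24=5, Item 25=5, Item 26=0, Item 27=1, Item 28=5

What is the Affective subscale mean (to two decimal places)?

2.43

Affective items: 2, 9, 10, 14, 17, 18, 20.
Of these, items 9 & 14 are negatively keyed; reversed = (0+6) − raw = 6 − raw.
  item 2: 1
  item 9: 6 − 3 = 3
  item 10: 3
  item 14: 6 − 0 = 6
  item 17: 2
  item 18: 1
  item 20: 1
Sum = 1 + 3 + 3 + 6 + 2 + 1 + 1 = 17
Mean = 17 / 7 = 2.43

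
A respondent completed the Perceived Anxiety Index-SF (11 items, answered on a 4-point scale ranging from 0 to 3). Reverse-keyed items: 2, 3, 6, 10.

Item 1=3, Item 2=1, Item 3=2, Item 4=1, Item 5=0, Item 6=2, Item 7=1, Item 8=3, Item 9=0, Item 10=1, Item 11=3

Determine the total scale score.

17

Reversing items 2, 3, 6, & 10 with 3 − raw:
Total = 3 + (3−1) + (3−2) + 1 + 0 + (3−2) + 1 + 3 + 0 + (3−1) + 3
      = 3 + 2 + 1 + 1 + 0 + 1 + 1 + 3 + 0 + 2 + 3 = 17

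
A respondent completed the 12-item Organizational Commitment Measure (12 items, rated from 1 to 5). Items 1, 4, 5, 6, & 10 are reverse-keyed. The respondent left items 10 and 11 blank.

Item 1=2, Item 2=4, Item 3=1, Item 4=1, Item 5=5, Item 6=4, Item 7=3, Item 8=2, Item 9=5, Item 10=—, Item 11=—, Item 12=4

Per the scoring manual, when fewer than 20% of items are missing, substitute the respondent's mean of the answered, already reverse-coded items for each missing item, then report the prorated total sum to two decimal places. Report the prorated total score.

Reverse-coded (reverse-coded value = 6 − response):
  item 1: 6 − 2 = 4
  item 4: 6 − 1 = 5
  item 5: 6 − 5 = 1
  item 6: 6 − 4 = 2
Completed scored items (10 of 12): 4, 4, 1, 5, 1, 2, 3, 2, 5, 4; sum = 31.
Person mean = 31 / 10 ≈ 3.1000
Prorated total = (31 / 10) × 12 = 37.20 (to 2 dp)

37.20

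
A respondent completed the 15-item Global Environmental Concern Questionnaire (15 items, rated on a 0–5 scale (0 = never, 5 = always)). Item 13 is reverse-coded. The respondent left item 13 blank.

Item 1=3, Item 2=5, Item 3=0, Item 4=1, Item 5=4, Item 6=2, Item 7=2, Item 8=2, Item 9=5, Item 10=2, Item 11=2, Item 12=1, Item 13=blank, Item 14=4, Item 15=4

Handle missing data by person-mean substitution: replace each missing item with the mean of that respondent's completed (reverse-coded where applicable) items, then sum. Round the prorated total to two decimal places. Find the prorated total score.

39.64

Reverse-coded (on a 0–5 scale, reversed = 5 − raw):
Completed scored items (14 of 15): 3, 5, 0, 1, 4, 2, 2, 2, 5, 2, 2, 1, 4, 4; sum = 37.
Person mean = 37 / 14 ≈ 2.6429
Prorated total = (37 / 14) × 15 = 39.64 (to 2 dp)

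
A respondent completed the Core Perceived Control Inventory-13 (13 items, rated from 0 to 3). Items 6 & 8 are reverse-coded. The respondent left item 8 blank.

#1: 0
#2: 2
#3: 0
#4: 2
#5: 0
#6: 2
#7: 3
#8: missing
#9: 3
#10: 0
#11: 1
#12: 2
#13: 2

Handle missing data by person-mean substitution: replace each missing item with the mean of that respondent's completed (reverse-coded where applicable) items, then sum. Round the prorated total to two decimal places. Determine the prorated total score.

Reverse-coded (on a 0–3 scale, reversed = 3 − raw):
  item 6: 3 − 2 = 1
Completed scored items (12 of 13): 0, 2, 0, 2, 0, 1, 3, 3, 0, 1, 2, 2; sum = 16.
Person mean = 16 / 12 ≈ 1.3333
Prorated total = (16 / 12) × 13 = 17.33 (to 2 dp)

17.33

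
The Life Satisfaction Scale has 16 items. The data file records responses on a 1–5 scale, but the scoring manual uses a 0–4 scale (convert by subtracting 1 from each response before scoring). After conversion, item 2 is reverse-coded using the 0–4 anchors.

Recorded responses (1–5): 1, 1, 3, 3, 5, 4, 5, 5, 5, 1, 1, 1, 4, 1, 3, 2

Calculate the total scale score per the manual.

Convert to 0–4: 0, 0, 2, 2, 4, 3, 4, 4, 4, 0, 0, 0, 3, 0, 2, 1
Reverse-coded (reverse-coded value = 4 − response):
  item 2: 4 − 0 = 4
Scored: 0, 4, 2, 2, 4, 3, 4, 4, 4, 0, 0, 0, 3, 0, 2, 1
Total = 33

33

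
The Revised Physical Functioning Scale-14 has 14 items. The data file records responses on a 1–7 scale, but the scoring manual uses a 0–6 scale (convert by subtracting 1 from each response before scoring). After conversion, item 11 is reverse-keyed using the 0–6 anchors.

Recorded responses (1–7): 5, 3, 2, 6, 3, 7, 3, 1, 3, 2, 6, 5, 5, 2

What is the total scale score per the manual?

35

Convert to 0–6: 4, 2, 1, 5, 2, 6, 2, 0, 2, 1, 5, 4, 4, 1
Reverse-coded (reverse-coded value = 6 − response):
  item 11: 6 − 5 = 1
Scored: 4, 2, 1, 5, 2, 6, 2, 0, 2, 1, 1, 4, 4, 1
Total = 35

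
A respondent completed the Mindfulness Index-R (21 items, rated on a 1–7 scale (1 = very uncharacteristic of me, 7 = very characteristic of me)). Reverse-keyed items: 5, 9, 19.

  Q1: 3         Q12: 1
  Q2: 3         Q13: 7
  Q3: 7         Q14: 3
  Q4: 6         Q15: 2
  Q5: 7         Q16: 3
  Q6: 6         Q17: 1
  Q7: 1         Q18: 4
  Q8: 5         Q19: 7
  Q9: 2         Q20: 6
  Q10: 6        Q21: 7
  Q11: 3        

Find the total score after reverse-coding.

82

Reverse-coded items (on a 1–7 scale, reversed = 8 − raw):
  item 5: 8 − 7 = 1
  item 9: 8 − 2 = 6
  item 19: 8 − 7 = 1
After reverse-coding: 3, 3, 7, 6, 1, 6, 1, 5, 6, 6, 3, 1, 7, 3, 2, 3, 1, 4, 1, 6, 7
Total = 3 + 3 + 7 + 6 + 1 + 6 + 1 + 5 + 6 + 6 + 3 + 1 + 7 + 3 + 2 + 3 + 1 + 4 + 1 + 6 + 7 = 82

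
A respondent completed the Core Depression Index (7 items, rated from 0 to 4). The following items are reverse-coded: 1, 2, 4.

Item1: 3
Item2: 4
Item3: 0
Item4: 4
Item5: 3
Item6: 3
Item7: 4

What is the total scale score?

Raw sum = 21. Reverse-coded items: 1, 2, 4; their raw sum = 11.
Each reversal replaces raw with 4 − raw, changing the total by 4 − 2·raw per item.
Total = 21 + 3·4 − 2·11 = 21 + 12 − 22 = 11

11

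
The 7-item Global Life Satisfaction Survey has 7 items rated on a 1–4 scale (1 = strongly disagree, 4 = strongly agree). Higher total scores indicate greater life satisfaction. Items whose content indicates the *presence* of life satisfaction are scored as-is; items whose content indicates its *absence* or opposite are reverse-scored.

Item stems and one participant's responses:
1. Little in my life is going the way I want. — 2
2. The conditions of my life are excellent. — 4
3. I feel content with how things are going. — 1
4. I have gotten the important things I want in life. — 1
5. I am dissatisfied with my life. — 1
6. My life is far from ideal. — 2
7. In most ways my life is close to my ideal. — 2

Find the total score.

Items 1, 5, 6 describe the absence/opposite of life satisfaction → reverse-score.
on a 1–4 scale, reversed = 5 − raw.
  item 1: 5 − 2 = 3
  item 2: 4
  item 3: 1
  item 4: 1
  item 5: 5 − 1 = 4
  item 6: 5 − 2 = 3
  item 7: 2
Total = 3 + 4 + 1 + 1 + 4 + 3 + 2 = 18

18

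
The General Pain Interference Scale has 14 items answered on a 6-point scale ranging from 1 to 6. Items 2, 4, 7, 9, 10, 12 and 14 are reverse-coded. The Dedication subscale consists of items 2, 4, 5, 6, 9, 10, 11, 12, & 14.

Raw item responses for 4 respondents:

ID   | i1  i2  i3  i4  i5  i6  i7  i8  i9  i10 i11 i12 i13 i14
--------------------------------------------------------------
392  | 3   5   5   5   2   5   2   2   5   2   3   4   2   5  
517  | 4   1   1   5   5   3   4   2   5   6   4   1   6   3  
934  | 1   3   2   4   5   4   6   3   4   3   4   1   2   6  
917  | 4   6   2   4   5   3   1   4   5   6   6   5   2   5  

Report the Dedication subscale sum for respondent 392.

Respondent 392 raw: 3, 5, 5, 5, 2, 5, 2, 2, 5, 2, 3, 4, 2, 5.
Dedication items: 2, 4, 5, 6, 9, 10, 11, 12, 14.
Reverse-coded (on a 1–6 scale, reversed = 7 − raw):
  item 2: 7 − 5 = 2
  item 4: 7 − 5 = 2
  item 5: 2
  item 6: 5
  item 9: 7 − 5 = 2
  item 10: 7 − 2 = 5
  item 11: 3
  item 12: 7 − 4 = 3
  item 14: 7 − 5 = 2
Sum = 2 + 2 + 2 + 5 + 2 + 5 + 3 + 3 + 2 = 26

26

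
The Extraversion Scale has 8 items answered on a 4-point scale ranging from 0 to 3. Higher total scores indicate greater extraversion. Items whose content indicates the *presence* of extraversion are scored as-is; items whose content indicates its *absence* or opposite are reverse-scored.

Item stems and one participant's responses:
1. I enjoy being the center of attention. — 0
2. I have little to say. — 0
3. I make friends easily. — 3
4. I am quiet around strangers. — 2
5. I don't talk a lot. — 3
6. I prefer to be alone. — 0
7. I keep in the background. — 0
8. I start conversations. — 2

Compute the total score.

15

Items 2, 4, 5, 6, 7 describe the absence/opposite of extraversion → reverse-score.
on a 0–3 scale, reversed = 3 − raw.
  item 1: 0
  item 2: 3 − 0 = 3
  item 3: 3
  item 4: 3 − 2 = 1
  item 5: 3 − 3 = 0
  item 6: 3 − 0 = 3
  item 7: 3 − 0 = 3
  item 8: 2
Total = 0 + 3 + 3 + 1 + 0 + 3 + 3 + 2 = 15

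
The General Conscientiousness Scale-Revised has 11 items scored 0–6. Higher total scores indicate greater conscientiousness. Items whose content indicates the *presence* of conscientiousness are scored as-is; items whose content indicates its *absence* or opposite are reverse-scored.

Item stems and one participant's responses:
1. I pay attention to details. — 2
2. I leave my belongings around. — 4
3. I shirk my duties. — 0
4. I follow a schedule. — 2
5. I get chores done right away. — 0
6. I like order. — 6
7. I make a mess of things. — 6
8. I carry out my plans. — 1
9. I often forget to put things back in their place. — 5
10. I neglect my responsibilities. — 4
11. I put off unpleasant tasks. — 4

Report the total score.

24

Items 2, 3, 7, 9, 10, 11 describe the absence/opposite of conscientiousness → reverse-score.
reverse-coded value = 6 − response.
  item 1: 2
  item 2: 6 − 4 = 2
  item 3: 6 − 0 = 6
  item 4: 2
  item 5: 0
  item 6: 6
  item 7: 6 − 6 = 0
  item 8: 1
  item 9: 6 − 5 = 1
  item 10: 6 − 4 = 2
  item 11: 6 − 4 = 2
Total = 2 + 2 + 6 + 2 + 0 + 6 + 0 + 1 + 1 + 2 + 2 = 24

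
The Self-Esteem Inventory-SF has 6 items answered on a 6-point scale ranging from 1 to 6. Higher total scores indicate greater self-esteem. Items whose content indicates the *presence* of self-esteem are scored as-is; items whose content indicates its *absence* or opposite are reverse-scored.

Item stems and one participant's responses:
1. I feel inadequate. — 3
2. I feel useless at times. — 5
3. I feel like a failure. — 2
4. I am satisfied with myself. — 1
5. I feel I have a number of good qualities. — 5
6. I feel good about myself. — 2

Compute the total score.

19

Items 1, 2, 3 describe the absence/opposite of self-esteem → reverse-score.
reverse-coded value = 7 − response.
  item 1: 7 − 3 = 4
  item 2: 7 − 5 = 2
  item 3: 7 − 2 = 5
  item 4: 1
  item 5: 5
  item 6: 2
Total = 4 + 2 + 5 + 1 + 5 + 2 = 19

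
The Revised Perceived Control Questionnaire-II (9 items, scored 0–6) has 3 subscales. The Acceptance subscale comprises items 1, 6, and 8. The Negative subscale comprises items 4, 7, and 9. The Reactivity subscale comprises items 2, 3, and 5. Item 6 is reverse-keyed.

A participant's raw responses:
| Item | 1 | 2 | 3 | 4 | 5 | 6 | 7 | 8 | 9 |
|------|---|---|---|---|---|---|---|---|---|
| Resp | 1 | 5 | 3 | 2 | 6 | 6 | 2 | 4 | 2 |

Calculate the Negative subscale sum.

Negative items: 4, 7, 9.
  item 4: 2
  item 7: 2
  item 9: 2
Sum = 2 + 2 + 2 = 6

6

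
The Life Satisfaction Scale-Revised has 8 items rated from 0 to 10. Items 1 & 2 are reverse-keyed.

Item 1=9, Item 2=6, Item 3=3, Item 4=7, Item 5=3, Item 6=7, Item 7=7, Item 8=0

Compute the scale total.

Reverse-coded items (reverse-coded value = 10 − response):
  item 1: 10 − 9 = 1
  item 2: 10 − 6 = 4
Scored responses: 1, 4, 3, 7, 3, 7, 7, 0
Total = 1 + 4 + 3 + 7 + 3 + 7 + 7 + 0 = 32

32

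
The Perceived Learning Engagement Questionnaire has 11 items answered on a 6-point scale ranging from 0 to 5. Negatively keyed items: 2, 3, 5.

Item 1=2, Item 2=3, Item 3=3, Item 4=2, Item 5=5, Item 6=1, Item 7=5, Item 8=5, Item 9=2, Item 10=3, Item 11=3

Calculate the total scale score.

Raw sum = 34. Negatively keyed items: 2, 3, 5; their raw sum = 11.
Each reversal replaces raw with 5 − raw, changing the total by 5 − 2·raw per item.
Total = 34 + 3·5 − 2·11 = 34 + 15 − 22 = 27

27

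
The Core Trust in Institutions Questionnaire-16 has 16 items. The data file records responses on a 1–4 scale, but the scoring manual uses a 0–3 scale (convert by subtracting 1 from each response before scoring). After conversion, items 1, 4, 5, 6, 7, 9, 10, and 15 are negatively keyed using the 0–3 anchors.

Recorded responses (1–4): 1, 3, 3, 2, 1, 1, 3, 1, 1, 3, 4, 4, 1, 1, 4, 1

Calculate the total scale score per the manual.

Convert to 0–3: 0, 2, 2, 1, 0, 0, 2, 0, 0, 2, 3, 3, 0, 0, 3, 0
Reverse-coded (reversed = (0+3) − raw = 3 − raw):
  item 1: 3 − 0 = 3
  item 4: 3 − 1 = 2
  item 5: 3 − 0 = 3
  item 6: 3 − 0 = 3
  item 7: 3 − 2 = 1
  item 9: 3 − 0 = 3
  item 10: 3 − 2 = 1
  item 15: 3 − 3 = 0
Scored: 3, 2, 2, 2, 3, 3, 1, 0, 3, 1, 3, 3, 0, 0, 0, 0
Total = 26

26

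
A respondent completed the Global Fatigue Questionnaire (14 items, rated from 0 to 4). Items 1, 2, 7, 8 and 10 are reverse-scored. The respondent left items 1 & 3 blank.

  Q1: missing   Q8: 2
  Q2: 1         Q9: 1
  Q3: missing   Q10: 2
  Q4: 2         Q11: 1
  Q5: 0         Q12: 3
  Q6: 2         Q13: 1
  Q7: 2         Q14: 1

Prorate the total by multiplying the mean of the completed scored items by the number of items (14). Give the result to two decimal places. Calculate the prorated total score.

23.33

Reverse-coded (reverse-coded value = 4 − response):
  item 2: 4 − 1 = 3
  item 7: 4 − 2 = 2
  item 8: 4 − 2 = 2
  item 10: 4 − 2 = 2
Completed scored items (12 of 14): 3, 2, 0, 2, 2, 2, 1, 2, 1, 3, 1, 1; sum = 20.
Person mean = 20 / 12 ≈ 1.6667
Prorated total = (20 / 12) × 14 = 23.33 (to 2 dp)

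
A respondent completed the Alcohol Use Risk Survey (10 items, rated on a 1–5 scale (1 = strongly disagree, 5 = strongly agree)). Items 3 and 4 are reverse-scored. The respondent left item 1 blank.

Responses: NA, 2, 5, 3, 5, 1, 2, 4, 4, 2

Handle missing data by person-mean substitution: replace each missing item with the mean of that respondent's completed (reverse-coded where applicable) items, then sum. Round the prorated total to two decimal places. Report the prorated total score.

26.67

Reverse-coded (reversed = (1+5) − raw = 6 − raw):
  item 3: 6 − 5 = 1
  item 4: 6 − 3 = 3
Completed scored items (9 of 10): 2, 1, 3, 5, 1, 2, 4, 4, 2; sum = 24.
Person mean = 24 / 9 ≈ 2.6667
Prorated total = (24 / 9) × 10 = 26.67 (to 2 dp)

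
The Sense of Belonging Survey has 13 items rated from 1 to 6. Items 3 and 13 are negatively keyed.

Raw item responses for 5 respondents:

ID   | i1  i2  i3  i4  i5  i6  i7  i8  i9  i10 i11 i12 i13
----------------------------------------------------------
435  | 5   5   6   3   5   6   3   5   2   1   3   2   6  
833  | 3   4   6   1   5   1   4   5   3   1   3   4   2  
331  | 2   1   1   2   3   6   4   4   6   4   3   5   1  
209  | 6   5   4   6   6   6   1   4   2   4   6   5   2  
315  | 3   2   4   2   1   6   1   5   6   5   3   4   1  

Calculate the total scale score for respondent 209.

Respondent 209 raw: 6, 5, 4, 6, 6, 6, 1, 4, 2, 4, 6, 5, 2.
Reverse-coded (on a 1–6 scale, reversed = 7 − raw):
  item 1: 6
  item 2: 5
  item 3: 7 − 4 = 3
  item 4: 6
  item 5: 6
  item 6: 6
  item 7: 1
  item 8: 4
  item 9: 2
  item 10: 4
  item 11: 6
  item 12: 5
  item 13: 7 − 2 = 5
Sum = 6 + 5 + 3 + 6 + 6 + 6 + 1 + 4 + 2 + 4 + 6 + 5 + 5 = 59

59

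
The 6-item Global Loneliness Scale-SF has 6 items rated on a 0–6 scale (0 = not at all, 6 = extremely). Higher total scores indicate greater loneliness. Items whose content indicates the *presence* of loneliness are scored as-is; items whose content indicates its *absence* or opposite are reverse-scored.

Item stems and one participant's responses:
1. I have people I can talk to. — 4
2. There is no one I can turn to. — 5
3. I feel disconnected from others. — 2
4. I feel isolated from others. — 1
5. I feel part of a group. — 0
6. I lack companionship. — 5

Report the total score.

Items 1, 5 describe the absence/opposite of loneliness → reverse-score.
reversed = (0+6) − raw = 6 − raw.
  item 1: 6 − 4 = 2
  item 2: 5
  item 3: 2
  item 4: 1
  item 5: 6 − 0 = 6
  item 6: 5
Total = 2 + 5 + 2 + 1 + 6 + 5 = 21

21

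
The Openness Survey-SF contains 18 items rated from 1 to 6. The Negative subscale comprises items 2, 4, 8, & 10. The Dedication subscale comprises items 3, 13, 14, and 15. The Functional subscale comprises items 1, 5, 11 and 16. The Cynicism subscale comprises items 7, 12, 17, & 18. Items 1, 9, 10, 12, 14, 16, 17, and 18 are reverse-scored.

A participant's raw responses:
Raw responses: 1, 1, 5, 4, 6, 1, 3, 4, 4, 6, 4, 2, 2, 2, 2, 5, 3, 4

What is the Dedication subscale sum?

14

Dedication items: 3, 13, 14, 15.
Of these, item 14 is reverse-scored; reversed = (1+6) − raw = 7 − raw.
  item 3: 5
  item 13: 2
  item 14: 7 − 2 = 5
  item 15: 2
Sum = 5 + 2 + 5 + 2 = 14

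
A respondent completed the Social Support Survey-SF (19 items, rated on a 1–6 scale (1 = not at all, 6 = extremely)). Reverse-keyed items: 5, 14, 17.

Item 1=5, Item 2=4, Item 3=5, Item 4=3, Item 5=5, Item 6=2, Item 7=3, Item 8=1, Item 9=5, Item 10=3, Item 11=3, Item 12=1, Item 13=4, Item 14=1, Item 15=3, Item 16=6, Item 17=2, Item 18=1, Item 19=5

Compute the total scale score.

Reverse-keyed items use 7 − raw:
  item 5: 7 − 5 = 2
  item 14: 7 − 1 = 6
  item 17: 7 − 2 = 5
After reverse-coding: 5, 4, 5, 3, 2, 2, 3, 1, 5, 3, 3, 1, 4, 6, 3, 6, 5, 1, 5
Total = 5 + 4 + 5 + 3 + 2 + 2 + 3 + 1 + 5 + 3 + 3 + 1 + 4 + 6 + 3 + 6 + 5 + 1 + 5 = 67

67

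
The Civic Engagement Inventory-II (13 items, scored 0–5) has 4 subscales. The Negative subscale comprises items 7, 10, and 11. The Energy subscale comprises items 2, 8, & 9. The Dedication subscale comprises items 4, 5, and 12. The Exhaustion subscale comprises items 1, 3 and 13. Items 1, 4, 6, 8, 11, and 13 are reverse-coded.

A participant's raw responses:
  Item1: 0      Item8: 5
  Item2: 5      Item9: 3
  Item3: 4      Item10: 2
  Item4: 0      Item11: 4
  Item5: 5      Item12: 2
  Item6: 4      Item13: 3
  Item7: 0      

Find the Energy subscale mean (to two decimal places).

Energy items: 2, 8, 9.
Of these, item 8 is reverse-coded; reverse-coded value = 5 − response.
  item 2: 5
  item 8: 5 − 5 = 0
  item 9: 3
Sum = 5 + 0 + 3 = 8
Mean = 8 / 3 = 2.67

2.67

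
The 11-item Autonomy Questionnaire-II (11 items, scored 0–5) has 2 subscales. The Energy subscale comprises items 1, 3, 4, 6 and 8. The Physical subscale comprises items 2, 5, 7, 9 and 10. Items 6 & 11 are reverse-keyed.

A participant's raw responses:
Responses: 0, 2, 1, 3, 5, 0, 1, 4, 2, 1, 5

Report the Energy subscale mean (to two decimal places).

2.60

Energy items: 1, 3, 4, 6, 8.
Of these, item 6 is reverse-keyed; reversed = (0+5) − raw = 5 − raw.
  item 1: 0
  item 3: 1
  item 4: 3
  item 6: 5 − 0 = 5
  item 8: 4
Sum = 0 + 1 + 3 + 5 + 4 = 13
Mean = 13 / 5 = 2.60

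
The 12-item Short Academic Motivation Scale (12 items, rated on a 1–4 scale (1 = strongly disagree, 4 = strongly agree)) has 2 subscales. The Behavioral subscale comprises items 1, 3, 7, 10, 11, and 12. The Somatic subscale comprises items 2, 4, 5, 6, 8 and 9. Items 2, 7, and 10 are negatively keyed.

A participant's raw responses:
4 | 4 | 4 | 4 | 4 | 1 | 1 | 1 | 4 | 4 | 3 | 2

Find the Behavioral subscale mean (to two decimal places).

Behavioral items: 1, 3, 7, 10, 11, 12.
Of these, items 7 and 10 are negatively keyed; on a 1–4 scale, reversed = 5 − raw.
  item 1: 4
  item 3: 4
  item 7: 5 − 1 = 4
  item 10: 5 − 4 = 1
  item 11: 3
  item 12: 2
Sum = 4 + 4 + 4 + 1 + 3 + 2 = 18
Mean = 18 / 6 = 3.00

3.00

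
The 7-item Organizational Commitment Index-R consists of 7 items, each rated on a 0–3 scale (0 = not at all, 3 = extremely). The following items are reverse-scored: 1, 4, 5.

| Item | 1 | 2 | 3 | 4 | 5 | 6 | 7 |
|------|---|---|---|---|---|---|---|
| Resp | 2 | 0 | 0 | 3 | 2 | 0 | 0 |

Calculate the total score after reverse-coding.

Reversing items 1, 4 and 5 with 3 − raw:
Total = (3−2) + 0 + 0 + (3−3) + (3−2) + 0 + 0
      = 1 + 0 + 0 + 0 + 1 + 0 + 0 = 2

2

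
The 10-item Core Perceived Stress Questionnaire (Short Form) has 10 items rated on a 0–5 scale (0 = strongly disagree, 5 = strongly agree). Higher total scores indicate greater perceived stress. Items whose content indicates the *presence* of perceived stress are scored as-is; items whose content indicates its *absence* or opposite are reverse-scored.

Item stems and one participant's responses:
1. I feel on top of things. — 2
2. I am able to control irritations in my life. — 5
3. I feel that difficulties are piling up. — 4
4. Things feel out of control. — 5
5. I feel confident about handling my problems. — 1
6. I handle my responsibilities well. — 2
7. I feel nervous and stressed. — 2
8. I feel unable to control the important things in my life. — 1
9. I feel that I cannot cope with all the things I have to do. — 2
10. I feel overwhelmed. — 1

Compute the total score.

25

Items 1, 2, 5, 6 describe the absence/opposite of perceived stress → reverse-score.
reverse-coded value = 5 − response.
  item 1: 5 − 2 = 3
  item 2: 5 − 5 = 0
  item 3: 4
  item 4: 5
  item 5: 5 − 1 = 4
  item 6: 5 − 2 = 3
  item 7: 2
  item 8: 1
  item 9: 2
  item 10: 1
Total = 3 + 0 + 4 + 5 + 4 + 3 + 2 + 1 + 2 + 1 = 25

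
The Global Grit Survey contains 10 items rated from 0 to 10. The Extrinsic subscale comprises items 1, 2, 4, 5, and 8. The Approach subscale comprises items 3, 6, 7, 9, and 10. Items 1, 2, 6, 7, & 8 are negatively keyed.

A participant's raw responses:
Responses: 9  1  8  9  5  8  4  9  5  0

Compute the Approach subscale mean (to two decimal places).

Approach items: 3, 6, 7, 9, 10.
Of these, items 6 and 7 are negatively keyed; reversed = (0+10) − raw = 10 − raw.
  item 3: 8
  item 6: 10 − 8 = 2
  item 7: 10 − 4 = 6
  item 9: 5
  item 10: 0
Sum = 8 + 2 + 6 + 5 + 0 = 21
Mean = 21 / 5 = 4.20

4.20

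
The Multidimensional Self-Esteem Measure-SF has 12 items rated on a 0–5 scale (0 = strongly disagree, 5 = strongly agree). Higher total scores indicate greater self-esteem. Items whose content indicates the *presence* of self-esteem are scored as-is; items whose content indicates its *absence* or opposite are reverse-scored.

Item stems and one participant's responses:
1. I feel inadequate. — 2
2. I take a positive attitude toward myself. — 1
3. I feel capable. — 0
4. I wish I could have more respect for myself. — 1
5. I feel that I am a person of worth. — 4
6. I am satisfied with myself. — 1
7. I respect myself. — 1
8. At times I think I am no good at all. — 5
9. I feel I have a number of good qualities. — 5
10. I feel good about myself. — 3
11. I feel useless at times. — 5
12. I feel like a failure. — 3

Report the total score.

Items 1, 4, 8, 11, 12 describe the absence/opposite of self-esteem → reverse-score.
reversed = (0+5) − raw = 5 − raw.
  item 1: 5 − 2 = 3
  item 2: 1
  item 3: 0
  item 4: 5 − 1 = 4
  item 5: 4
  item 6: 1
  item 7: 1
  item 8: 5 − 5 = 0
  item 9: 5
  item 10: 3
  item 11: 5 − 5 = 0
  item 12: 5 − 3 = 2
Total = 3 + 1 + 0 + 4 + 4 + 1 + 1 + 0 + 5 + 3 + 0 + 2 = 24

24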